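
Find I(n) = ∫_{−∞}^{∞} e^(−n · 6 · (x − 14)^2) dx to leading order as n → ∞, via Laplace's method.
I(n) = sqrt(π/(6n))

Here φ(x) = 6 · (x − 14)^2 has its unique minimum at x* = 14 with φ(x*) = 0 and φ''(x*) = 12. Laplace's method gives
  I(n) ~ e^(−n φ(x*)) · sqrt(2π / (n · φ''(x*))) = sqrt(2π / (12n)) = sqrt(π/(6n)).
This is exact: substituting u = (x − 14)·sqrt(6n) gives I(n) = (1/sqrt(6n)) ∫_{−∞}^{∞} e^(−u^2) du = sqrt(π/(6n)).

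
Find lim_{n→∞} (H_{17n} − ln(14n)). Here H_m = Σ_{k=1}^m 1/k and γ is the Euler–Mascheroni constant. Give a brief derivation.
lim = ln(17/14) + γ

By Euler-Maclaurin, H_m = ln m + γ + O(1/m). So
  H_{17n} − ln(14n) = ln(17n) + γ − ln(14n) + O(1/n)
                       = ln(17/14) + γ + O(1/n).
Hence the limit is ln(17/14) + γ.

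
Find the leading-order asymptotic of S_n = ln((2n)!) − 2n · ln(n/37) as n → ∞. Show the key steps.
S_n ~ 2n · (ln 74 − 1) + O(ln n)

Stirling: ln((2n)!) = 2n ln(2n) − 2n + O(ln n).
  S_n = 2n ln(2n) − 2n − 2n ln(n/37) + O(ln n)
      = 2n ln(2n) − 2n ln n + 2n ln 37 − 2n + O(ln n)
      = 2n ln 2 + 2n ln 37 − 2n + O(ln n)
      = 2n (ln 74 − 1) + O(ln n).
Numerically ln(74) − 1 ≈ 3.3041.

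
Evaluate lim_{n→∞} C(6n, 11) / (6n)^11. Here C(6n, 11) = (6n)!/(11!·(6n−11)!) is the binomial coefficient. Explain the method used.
lim = 1/11! = 1/39916800

With N = 6n → ∞: C(N, 11) / N^11 = [N(N−1)…(N−10)] / (11! · N^11) = (1/11!) · 1 · (1 − 1/(6n)) · … · (1 − 10/(6n)). Each factor → 1 as N → ∞, so the limit is 1/11! = 1/39916800.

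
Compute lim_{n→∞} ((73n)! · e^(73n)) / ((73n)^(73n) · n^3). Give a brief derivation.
lim = 0

Stirling: (73n)! ~ sqrt(2π·73n) · (73n/e)^(73n). Hence
  (73n)! · e^(73n) / (73n)^(73n) ~ sqrt(2π·73n).
Dividing by n^3: sqrt(2π·73n) / n^3 = sqrt(2π·73) · n^((1−6)/2), so the expression behaves like sqrt(2π·73) · n^((1−6)/2) → 0.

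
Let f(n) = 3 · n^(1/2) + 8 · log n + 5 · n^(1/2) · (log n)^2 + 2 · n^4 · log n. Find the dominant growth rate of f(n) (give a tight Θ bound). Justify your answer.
f(n) ∈ Θ(n^4 · log n)

Compare the terms by growth order. For large n, n^a · (log n)^b dominates n^a' · (log n)^b' iff a > a', or (a = a' and b > b'). Ranking the 4 terms shows the dominant one is 2 · n^4 · log n. Hence f(n) ∈ Θ(n^4 · log n).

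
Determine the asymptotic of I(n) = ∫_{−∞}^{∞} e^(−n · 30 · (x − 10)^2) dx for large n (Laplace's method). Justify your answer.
I(n) = sqrt(π/(30n))

Here φ(x) = 30 · (x − 10)^2 has its unique minimum at x* = 10 with φ(x*) = 0 and φ''(x*) = 60. Laplace's method gives
  I(n) ~ e^(−n φ(x*)) · sqrt(2π / (n · φ''(x*))) = sqrt(2π / (60n)) = sqrt(π/(30n)).
This is exact: substituting u = (x − 10)·sqrt(30n) gives I(n) = (1/sqrt(30n)) ∫_{−∞}^{∞} e^(−u^2) du = sqrt(π/(30n)).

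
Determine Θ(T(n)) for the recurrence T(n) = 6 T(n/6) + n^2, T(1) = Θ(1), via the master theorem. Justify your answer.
T(n) = Θ(n^2)

log_6 6 ≈ 1.000. f(n) = n^2 dominates n^(log_6 6) since 2 > 1.000, and the regularity condition a·f(n/b) = 6·(n/6)^2 = (6/36)·n^2 ≤ c·f(n) holds with c = 6/36 ≈ 0.167 < 1. So this is Case 3: T(n) = Θ(f(n)) = Θ(n^2).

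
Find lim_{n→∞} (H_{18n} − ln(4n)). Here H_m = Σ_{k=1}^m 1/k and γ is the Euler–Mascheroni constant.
lim = ln(9/2) + γ

By Euler-Maclaurin, H_m = ln m + γ + O(1/m). So
  H_{18n} − ln(4n) = ln(18n) + γ − ln(4n) + O(1/n)
                       = ln(18/4) + γ + O(1/n).
Hence the limit is ln(18/4) + γ (= ln(9/2)).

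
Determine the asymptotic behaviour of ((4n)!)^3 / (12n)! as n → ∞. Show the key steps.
((4n)!)^3/(12n)! ~ ((2π·4n)^(2/2) / sqrt(3)) · 3^(−3·4n)  →  0

Write N = 4n. Stirling: N! ~ sqrt(2π N)(N/e)^N and (3N)! ~ sqrt(2π·3N)·(3N/e)^(3N).
  (N!)^3/(3N)! ~ (2π N)^(3/2) (N/e)^(3N) / [sqrt(2π·3N) (3N/e)^(3N)]
     = (2π N)^(3/2) / sqrt(2π·3N) · (N/(3N))^(3N)
     = (2π N)^((3−1)/2) / sqrt(3) · 3^(−3N).
Since 3^3 > 1, the factor 3^(−3N) decays exponentially, so the ratio → 0. Substituting N = 4n gives the stated form.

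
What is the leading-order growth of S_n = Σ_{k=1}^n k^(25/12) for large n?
S_n ~ (12/37) · n^(37/12)

Integral comparison: Σ_{k=1}^n k^(25/12) = ∫_0^n x^(25/12) dx + O(n^(25/12)). The integral is n^(1 + 25/12) / (1 + 25/12) = n^((25+12)/12) / ((25+12)/12) = (12/37) · n^(37/12).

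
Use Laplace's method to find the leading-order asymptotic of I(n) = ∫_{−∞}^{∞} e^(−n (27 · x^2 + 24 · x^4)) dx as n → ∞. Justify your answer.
I(n) ~ sqrt(π/(27n))

φ(x) = 27 · x^2 + 24 · x^4 has its unique global minimum at x* = 0 (since φ'(x) = 54x + 96x^3 = 0 only at x = 0 for real x with both coefficients positive, and φ → ∞ as |x| → ∞). At x* = 0, φ(0) = 0 and φ''(0) = 54. Laplace's method then gives
  I(n) ~ sqrt(2π / (n · φ''(0))) · e^(−n φ(0)) = sqrt(2π / (54n)) = sqrt(π/(27n)).
The 24 · x^4 term contributes only at subleading order (an O(1/n) relative correction).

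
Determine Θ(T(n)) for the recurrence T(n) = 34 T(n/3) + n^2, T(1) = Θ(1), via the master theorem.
T(n) = Θ(n^(log_3 34))

Master theorem: compare f(n) = n^2 to n^(log_3 34) where log_3 34 ≈ 3.210. Since 2 < log_3 34, we have f(n) = O(n^(log_3 34 − ε)) for some ε > 0 — Case 1. Hence T(n) = Θ(n^(log_3 34)).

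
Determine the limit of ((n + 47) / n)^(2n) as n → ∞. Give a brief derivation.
lim = e^94

Rewrite as (1 + 47/n)^(2n). By the standard limit (1 + x/n)^n → e^x, we have (1 + 47/n)^n → e^47, and raising to the 2nd power gives e^94.
More precisely, ln[(1 + 47/n)^(2n)] = 2n · ln(1 + 47/n) = 2n · (47/n + O(1/n^2)) = 94 + O(1/n) → 94.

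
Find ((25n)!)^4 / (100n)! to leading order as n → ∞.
((25n)!)^4/(100n)! ~ ((2π·25n)^(3/2) / 2) · 4^(−4·25n)  →  0

Write N = 25n. Stirling: N! ~ sqrt(2π N)(N/e)^N and (4N)! ~ sqrt(2π·4N)·(4N/e)^(4N).
  (N!)^4/(4N)! ~ (2π N)^(4/2) (N/e)^(4N) / [sqrt(2π·4N) (4N/e)^(4N)]
     = (2π N)^(4/2) / sqrt(2π·4N) · (N/(4N))^(4N)
     = (2π N)^((4−1)/2) / 2 · 4^(−4N).
Since 4^4 > 1, the factor 4^(−4N) decays exponentially, so the ratio → 0. Substituting N = 25n gives the stated form.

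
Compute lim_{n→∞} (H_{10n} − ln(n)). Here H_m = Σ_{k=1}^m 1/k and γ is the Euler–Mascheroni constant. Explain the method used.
lim = ln 10 + γ

By Euler-Maclaurin, H_m = ln m + γ + O(1/m). So
  H_{10n} − ln(n) = ln(10n) + γ − ln(n) + O(1/n)
                       = ln(10/1) + γ + O(1/n).
Hence the limit is ln(10/1) + γ.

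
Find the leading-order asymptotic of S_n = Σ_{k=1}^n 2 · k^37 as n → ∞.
S_n ~ n^38 / 19

By integral comparison (Euler-Maclaurin), Σ_{k=1}^n 2 · k^37 = 2 · ∫_0^n x^37 dx + O(n^37) = 2 · n^38/38 = n^38 / 19 + O(n^37). (Equivalently, Faulhaber's formula gives the same leading term.)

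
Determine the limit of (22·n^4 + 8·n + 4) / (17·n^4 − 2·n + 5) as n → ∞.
lim = 22/17

For large n the leading n^4 terms dominate both numerator and denominator. Dividing top and bottom by n^4, every other term tends to 0, leaving 22/17.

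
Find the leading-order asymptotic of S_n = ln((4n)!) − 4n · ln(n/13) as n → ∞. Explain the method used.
S_n ~ 4n · (ln 52 − 1) + O(ln n)

Stirling: ln((4n)!) = 4n ln(4n) − 4n + O(ln n).
  S_n = 4n ln(4n) − 4n − 4n ln(n/13) + O(ln n)
      = 4n ln(4n) − 4n ln n + 4n ln 13 − 4n + O(ln n)
      = 4n ln 4 + 4n ln 13 − 4n + O(ln n)
      = 4n (ln 52 − 1) + O(ln n).
Numerically ln(52) − 1 ≈ 2.9512.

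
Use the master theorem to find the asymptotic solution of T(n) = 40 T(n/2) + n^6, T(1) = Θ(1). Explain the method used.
T(n) = Θ(n^6)

log_2 40 ≈ 5.322. f(n) = n^6 dominates n^(log_2 40) since 6 > 5.322, and the regularity condition a·f(n/b) = 40·(n/2)^6 = (40/64)·n^6 ≤ c·f(n) holds with c = 40/64 ≈ 0.625 < 1. So this is Case 3: T(n) = Θ(f(n)) = Θ(n^6).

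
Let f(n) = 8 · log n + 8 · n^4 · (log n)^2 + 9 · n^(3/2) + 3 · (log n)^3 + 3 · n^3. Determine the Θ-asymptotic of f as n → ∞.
f(n) ∈ Θ(n^4 · (log n)^2)

Compare the terms by growth order. For large n, n^a · (log n)^b dominates n^a' · (log n)^b' iff a > a', or (a = a' and b > b'). Ranking the 5 terms shows the dominant one is 8 · n^4 · (log n)^2. Hence f(n) ∈ Θ(n^4 · (log n)^2).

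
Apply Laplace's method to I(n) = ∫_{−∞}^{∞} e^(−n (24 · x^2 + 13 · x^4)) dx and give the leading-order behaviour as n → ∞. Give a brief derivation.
I(n) ~ sqrt(π/(24n))

φ(x) = 24 · x^2 + 13 · x^4 has its unique global minimum at x* = 0 (since φ'(x) = 48x + 52x^3 = 0 only at x = 0 for real x with both coefficients positive, and φ → ∞ as |x| → ∞). At x* = 0, φ(0) = 0 and φ''(0) = 48. Laplace's method then gives
  I(n) ~ sqrt(2π / (n · φ''(0))) · e^(−n φ(0)) = sqrt(2π / (48n)) = sqrt(π/(24n)).
The 13 · x^4 term contributes only at subleading order (an O(1/n) relative correction).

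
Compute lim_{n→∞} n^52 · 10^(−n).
lim = 0

Exponentials with base > 1 dominate every fixed polynomial: for any fixed c, n^c / 10^n → 0 as n → ∞ (e.g. by the ratio test, or by writing 10^n = e^(n ln 10) and noting e^(n ln 10) / n^c → ∞). Hence n^52 · 10^(−n) = n^52 / 10^n → 0.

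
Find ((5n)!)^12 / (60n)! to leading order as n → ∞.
((5n)!)^12/(60n)! ~ ((2π·5n)^(11/2) / sqrt(12)) · 12^(−12·5n)  →  0

Write N = 5n. Stirling: N! ~ sqrt(2π N)(N/e)^N and (12N)! ~ sqrt(2π·12N)·(12N/e)^(12N).
  (N!)^12/(12N)! ~ (2π N)^(12/2) (N/e)^(12N) / [sqrt(2π·12N) (12N/e)^(12N)]
     = (2π N)^(12/2) / sqrt(2π·12N) · (N/(12N))^(12N)
     = (2π N)^((12−1)/2) / sqrt(12) · 12^(−12N).
Since 12^12 > 1, the factor 12^(−12N) decays exponentially, so the ratio → 0. Substituting N = 5n gives the stated form.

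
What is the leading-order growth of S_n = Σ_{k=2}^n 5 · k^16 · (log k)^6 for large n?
S_n ~ 5 · n^17 · (log n)^6 / 17

By integral comparison, S_n = ∫_1^n 5 · x^16 · (log x)^6 dx + O(n^16 · (log n)^6). For the integral, the leading term of ∫_1^n x^16 (log x)^6 dx is n^17/17 · (log n)^6 (by repeated integration by parts; each step lowers the log-exponent and produces a relatively O(1/log n) correction). Hence S_n ~ 5 · n^17 · (log n)^6 / 17.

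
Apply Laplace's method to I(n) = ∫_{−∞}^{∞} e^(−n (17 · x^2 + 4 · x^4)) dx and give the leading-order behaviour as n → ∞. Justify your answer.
I(n) ~ sqrt(π/(17n))

φ(x) = 17 · x^2 + 4 · x^4 has its unique global minimum at x* = 0 (since φ'(x) = 34x + 16x^3 = 0 only at x = 0 for real x with both coefficients positive, and φ → ∞ as |x| → ∞). At x* = 0, φ(0) = 0 and φ''(0) = 34. Laplace's method then gives
  I(n) ~ sqrt(2π / (n · φ''(0))) · e^(−n φ(0)) = sqrt(2π / (34n)) = sqrt(π/(17n)).
The 4 · x^4 term contributes only at subleading order (an O(1/n) relative correction).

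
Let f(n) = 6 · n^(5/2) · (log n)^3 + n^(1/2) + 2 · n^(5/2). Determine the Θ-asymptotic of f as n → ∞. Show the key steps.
f(n) ∈ Θ(n^(5/2) · (log n)^3)

Compare the terms by growth order. For large n, n^a · (log n)^b dominates n^a' · (log n)^b' iff a > a', or (a = a' and b > b'). Ranking the 3 terms shows the dominant one is 6 · n^(5/2) · (log n)^3. Hence f(n) ∈ Θ(n^(5/2) · (log n)^3).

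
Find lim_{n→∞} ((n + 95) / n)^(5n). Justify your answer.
lim = e^475

Rewrite as (1 + 95/n)^(5n). By the standard limit (1 + x/n)^n → e^x, we have (1 + 95/n)^n → e^95, and raising to the 5th power gives e^475.
More precisely, ln[(1 + 95/n)^(5n)] = 5n · ln(1 + 95/n) = 5n · (95/n + O(1/n^2)) = 475 + O(1/n) → 475.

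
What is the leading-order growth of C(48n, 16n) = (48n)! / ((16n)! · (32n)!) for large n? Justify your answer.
C(48n, 16n) ~ (27/4)^(16n) · sqrt(3/(4π·16n))

Write N = 16n. Apply Stirling to each factorial:
  (3N)! ~ sqrt(2π·3N) · (3N/e)^(3N),
  N! ~ sqrt(2π N) · (N/e)^N,
  (2N)! ~ sqrt(2π·2N) · (2N/e)^(2N).
The exponential factors combine to (3N)^(3N) / (N^N · (2N)^(2N)) = 3^(3N)/2^(2N) = (3^3/2^2)^N = (27/4)^N.
The square-root prefactors combine to sqrt(2π·3N) / (sqrt(2π N)·sqrt(2π·2N)) = sqrt(3 / (2π·2·N)) = sqrt(3/(4π·16n)).
Substituting N = 16n: C(48n, 16n) ~ (27/4)^(16n) · sqrt(3/(4π·16n)).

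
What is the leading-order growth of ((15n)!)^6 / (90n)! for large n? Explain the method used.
((15n)!)^6/(90n)! ~ ((2π·15n)^(5/2) / sqrt(6)) · 6^(−6·15n)  →  0

Write N = 15n. Stirling: N! ~ sqrt(2π N)(N/e)^N and (6N)! ~ sqrt(2π·6N)·(6N/e)^(6N).
  (N!)^6/(6N)! ~ (2π N)^(6/2) (N/e)^(6N) / [sqrt(2π·6N) (6N/e)^(6N)]
     = (2π N)^(6/2) / sqrt(2π·6N) · (N/(6N))^(6N)
     = (2π N)^((6−1)/2) / sqrt(6) · 6^(−6N).
Since 6^6 > 1, the factor 6^(−6N) decays exponentially, so the ratio → 0. Substituting N = 15n gives the stated form.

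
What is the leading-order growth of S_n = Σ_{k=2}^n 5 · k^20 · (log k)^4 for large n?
S_n ~ 5 · n^21 · (log n)^4 / 21

By integral comparison, S_n = ∫_1^n 5 · x^20 · (log x)^4 dx + O(n^20 · (log n)^4). For the integral, the leading term of ∫_1^n x^20 (log x)^4 dx is n^21/21 · (log n)^4 (by repeated integration by parts; each step lowers the log-exponent and produces a relatively O(1/log n) correction). Hence S_n ~ 5 · n^21 · (log n)^4 / 21.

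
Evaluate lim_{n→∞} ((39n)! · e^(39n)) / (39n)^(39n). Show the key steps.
lim = ∞

Stirling: (39n)! ~ sqrt(2π·39n) · (39n/e)^(39n). Hence
  (39n)! · e^(39n) / (39n)^(39n) ~ sqrt(2π·39n) = sqrt(2π·39) · sqrt(n) → ∞.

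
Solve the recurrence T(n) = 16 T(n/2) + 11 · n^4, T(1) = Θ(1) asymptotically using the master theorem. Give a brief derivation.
T(n) = Θ(n^4 log n)

log_2 16 = 4, and f(n) = 11 · n^4 = Θ(n^(log_2 16)). This is Case 2 of the master theorem: T(n) = Θ(f(n) · log n) = Θ(n^4 log n).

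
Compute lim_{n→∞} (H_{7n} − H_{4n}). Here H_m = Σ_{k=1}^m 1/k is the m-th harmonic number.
lim = ln(7/4)

Euler-Maclaurin gives H_m = ln m + γ + 1/(2m) + O(1/m^2). The γ and O(1/m) terms cancel in the difference:
  H_{7n} − H_{4n} = ln(7n) − ln(4n) + O(1/n) = ln(7/4) + O(1/n).
Hence the limit is ln(7/4).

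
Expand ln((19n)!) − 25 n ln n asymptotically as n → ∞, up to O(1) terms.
ln((19n)!) − 25 n ln n = −6 n ln n + 19(ln 19 − 1) n + (1/2) ln(2π·19n) + O(1/n)

Stirling: ln((19n)!) = 19n ln(19n) − 19n + (1/2) ln(2π·19n) + O(1/n).
Expand 19n ln(19n) = 19n (ln n + ln 19) = 19n ln n + 19n ln 19.
Subtract 25n ln n: leading term is (19 − 25) n ln n = −6 n ln n. The next term is 19n ln 19 − 19n = 19(ln 19 − 1) n. Then the (1/2) ln(2π·19n) correction.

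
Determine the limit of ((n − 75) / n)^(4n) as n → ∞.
lim = e^(−300)

Rewrite as (1 − 75/n)^(4n). By the standard limit (1 + x/n)^n → e^x, we have (1 − 75/n)^n → e^(−75), and raising to the 4th power gives e^(−300).
More precisely, ln[(1 − 75/n)^(4n)] = 4n · ln(1 − 75/n) = 4n · (-75/n + O(1/n^2)) = -300 + O(1/n) → -300.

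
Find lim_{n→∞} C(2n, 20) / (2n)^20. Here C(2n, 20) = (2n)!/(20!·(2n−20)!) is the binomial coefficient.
lim = 1/20! = 1/2432902008176640000

With N = 2n → ∞: C(N, 20) / N^20 = [N(N−1)…(N−19)] / (20! · N^20) = (1/20!) · 1 · (1 − 1/(2n)) · … · (1 − 19/(2n)). Each factor → 1 as N → ∞, so the limit is 1/20! = 1/2432902008176640000.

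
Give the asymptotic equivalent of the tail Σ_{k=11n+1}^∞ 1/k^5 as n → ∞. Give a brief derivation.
Σ_{k>11n} 1/k^5 ~ 1/(4 · (11n)^4)

Compare to the integral: ∫_{11n}^∞ x^(−5) dx = [−x^(−4)/4]_{11n}^∞ = 1/((5−1)·(11n)^4). Euler-Maclaurin then gives
  Σ_{k>11n} 1/k^5 = ∫_{11n}^∞ dx/x^5 − 1/(2·(11n)^5) + O(1/(11n)^6).
(Equivalently this is ζ(5) − Σ_{k≤11n} 1/k^5.)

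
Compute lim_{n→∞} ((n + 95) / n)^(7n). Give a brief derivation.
lim = e^665

Rewrite as (1 + 95/n)^(7n). By the standard limit (1 + x/n)^n → e^x, we have (1 + 95/n)^n → e^95, and raising to the 7th power gives e^665.
More precisely, ln[(1 + 95/n)^(7n)] = 7n · ln(1 + 95/n) = 7n · (95/n + O(1/n^2)) = 665 + O(1/n) → 665.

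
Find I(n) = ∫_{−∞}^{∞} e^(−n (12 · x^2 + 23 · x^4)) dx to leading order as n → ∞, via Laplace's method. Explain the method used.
I(n) ~ sqrt(π/(12n))

φ(x) = 12 · x^2 + 23 · x^4 has its unique global minimum at x* = 0 (since φ'(x) = 24x + 92x^3 = 0 only at x = 0 for real x with both coefficients positive, and φ → ∞ as |x| → ∞). At x* = 0, φ(0) = 0 and φ''(0) = 24. Laplace's method then gives
  I(n) ~ sqrt(2π / (n · φ''(0))) · e^(−n φ(0)) = sqrt(2π / (24n)) = sqrt(π/(12n)).
The 23 · x^4 term contributes only at subleading order (an O(1/n) relative correction).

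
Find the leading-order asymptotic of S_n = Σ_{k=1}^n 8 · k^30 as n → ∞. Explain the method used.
S_n ~ 8 · n^31 / 31

By integral comparison (Euler-Maclaurin), Σ_{k=1}^n 8 · k^30 = 8 · ∫_0^n x^30 dx + O(n^30) = 8 · n^31/31 + O(n^30). (Equivalently, Faulhaber's formula gives the same leading term.)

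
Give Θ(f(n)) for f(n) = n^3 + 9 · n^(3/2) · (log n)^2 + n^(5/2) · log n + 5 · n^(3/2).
f(n) ∈ Θ(n^3)

Compare the terms by growth order. For large n, n^a · (log n)^b dominates n^a' · (log n)^b' iff a > a', or (a = a' and b > b'). Ranking the 4 terms shows the dominant one is n^3. Hence f(n) ∈ Θ(n^3).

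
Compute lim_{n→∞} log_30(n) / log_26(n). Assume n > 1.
lim = ln(26) / ln(30) = log_30(26)

Change of base: log_30(n) = ln n / ln 30 and log_26(n) = ln n / ln 26. The ratio is (ln n / ln 30) · (ln 26 / ln n) = ln 26 / ln 30, a constant independent of n. So the limit is ln 26 / ln 30 = log_30(26).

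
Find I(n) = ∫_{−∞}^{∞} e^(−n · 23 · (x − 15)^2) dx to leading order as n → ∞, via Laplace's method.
I(n) = sqrt(π/(23n))

Here φ(x) = 23 · (x − 15)^2 has its unique minimum at x* = 15 with φ(x*) = 0 and φ''(x*) = 46. Laplace's method gives
  I(n) ~ e^(−n φ(x*)) · sqrt(2π / (n · φ''(x*))) = sqrt(2π / (46n)) = sqrt(π/(23n)).
This is exact: substituting u = (x − 15)·sqrt(23n) gives I(n) = (1/sqrt(23n)) ∫_{−∞}^{∞} e^(−u^2) du = sqrt(π/(23n)).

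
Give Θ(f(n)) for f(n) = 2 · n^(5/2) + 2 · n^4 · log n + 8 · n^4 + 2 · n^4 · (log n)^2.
f(n) ∈ Θ(n^4 · (log n)^2)

Compare the terms by growth order. For large n, n^a · (log n)^b dominates n^a' · (log n)^b' iff a > a', or (a = a' and b > b'). Ranking the 4 terms shows the dominant one is 2 · n^4 · (log n)^2. Hence f(n) ∈ Θ(n^4 · (log n)^2).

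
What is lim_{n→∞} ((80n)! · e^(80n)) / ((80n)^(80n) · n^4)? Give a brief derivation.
lim = 0

Stirling: (80n)! ~ sqrt(2π·80n) · (80n/e)^(80n). Hence
  (80n)! · e^(80n) / (80n)^(80n) ~ sqrt(2π·80n).
Dividing by n^4: sqrt(2π·80n) / n^4 = sqrt(2π·80) · n^((1−8)/2), so the expression behaves like sqrt(2π·80) · n^((1−8)/2) → 0.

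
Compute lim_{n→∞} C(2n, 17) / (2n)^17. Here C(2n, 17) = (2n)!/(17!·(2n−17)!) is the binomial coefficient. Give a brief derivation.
lim = 1/17! = 1/355687428096000

With N = 2n → ∞: C(N, 17) / N^17 = [N(N−1)…(N−16)] / (17! · N^17) = (1/17!) · 1 · (1 − 1/(2n)) · … · (1 − 16/(2n)). Each factor → 1 as N → ∞, so the limit is 1/17! = 1/355687428096000.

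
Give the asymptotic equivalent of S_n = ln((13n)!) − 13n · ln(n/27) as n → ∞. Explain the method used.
S_n ~ 13n · (ln 351 − 1) + O(ln n)

Stirling: ln((13n)!) = 13n ln(13n) − 13n + O(ln n).
  S_n = 13n ln(13n) − 13n − 13n ln(n/27) + O(ln n)
      = 13n ln(13n) − 13n ln n + 13n ln 27 − 13n + O(ln n)
      = 13n ln 13 + 13n ln 27 − 13n + O(ln n)
      = 13n (ln 351 − 1) + O(ln n).
Numerically ln(351) − 1 ≈ 4.8608.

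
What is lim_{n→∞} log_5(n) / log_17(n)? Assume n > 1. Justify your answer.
lim = ln(17) / ln(5) = log_5(17)

Change of base: log_5(n) = ln n / ln 5 and log_17(n) = ln n / ln 17. The ratio is (ln n / ln 5) · (ln 17 / ln n) = ln 17 / ln 5, a constant independent of n. So the limit is ln 17 / ln 5 = log_5(17).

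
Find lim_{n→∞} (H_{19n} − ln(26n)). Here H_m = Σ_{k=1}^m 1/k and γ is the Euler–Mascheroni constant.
lim = ln(19/26) + γ

By Euler-Maclaurin, H_m = ln m + γ + O(1/m). So
  H_{19n} − ln(26n) = ln(19n) + γ − ln(26n) + O(1/n)
                       = ln(19/26) + γ + O(1/n).
Hence the limit is ln(19/26) + γ.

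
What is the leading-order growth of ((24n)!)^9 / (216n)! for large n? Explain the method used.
((24n)!)^9/(216n)! ~ ((2π·24n)^(8/2) / 3) · 9^(−9·24n)  →  0

Write N = 24n. Stirling: N! ~ sqrt(2π N)(N/e)^N and (9N)! ~ sqrt(2π·9N)·(9N/e)^(9N).
  (N!)^9/(9N)! ~ (2π N)^(9/2) (N/e)^(9N) / [sqrt(2π·9N) (9N/e)^(9N)]
     = (2π N)^(9/2) / sqrt(2π·9N) · (N/(9N))^(9N)
     = (2π N)^((9−1)/2) / 3 · 9^(−9N).
Since 9^9 > 1, the factor 9^(−9N) decays exponentially, so the ratio → 0. Substituting N = 24n gives the stated form.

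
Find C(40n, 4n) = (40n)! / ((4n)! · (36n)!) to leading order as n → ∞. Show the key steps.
C(40n, 4n) ~ (10000000000/387420489)^(4n) · sqrt(5/(9π·4n))

Write N = 4n. Apply Stirling to each factorial:
  (10N)! ~ sqrt(2π·10N) · (10N/e)^(10N),
  N! ~ sqrt(2π N) · (N/e)^N,
  (9N)! ~ sqrt(2π·9N) · (9N/e)^(9N).
The exponential factors combine to (10N)^(10N) / (N^N · (9N)^(9N)) = 10^(10N)/9^(9N) = (10^10/9^9)^N = (10000000000/387420489)^N.
The square-root prefactors combine to sqrt(2π·10N) / (sqrt(2π N)·sqrt(2π·9N)) = sqrt(10 / (2π·9·N)) = sqrt(5/(9π·4n)).
Substituting N = 4n: C(40n, 4n) ~ (10000000000/387420489)^(4n) · sqrt(5/(9π·4n)).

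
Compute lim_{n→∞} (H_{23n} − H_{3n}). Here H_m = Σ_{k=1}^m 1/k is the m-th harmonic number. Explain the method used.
lim = ln(23/3)

Euler-Maclaurin gives H_m = ln m + γ + 1/(2m) + O(1/m^2). The γ and O(1/m) terms cancel in the difference:
  H_{23n} − H_{3n} = ln(23n) − ln(3n) + O(1/n) = ln(23/3) + O(1/n).
Hence the limit is ln(23/3).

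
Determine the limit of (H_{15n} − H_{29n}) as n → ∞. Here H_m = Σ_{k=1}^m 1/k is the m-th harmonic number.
lim = ln(15/29)

Euler-Maclaurin gives H_m = ln m + γ + 1/(2m) + O(1/m^2). The γ and O(1/m) terms cancel in the difference:
  H_{15n} − H_{29n} = ln(15n) − ln(29n) + O(1/n) = ln(15/29) + O(1/n).
Hence the limit is ln(15/29).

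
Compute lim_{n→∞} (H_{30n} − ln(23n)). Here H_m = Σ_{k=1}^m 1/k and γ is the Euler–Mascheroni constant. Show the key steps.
lim = ln(30/23) + γ

By Euler-Maclaurin, H_m = ln m + γ + O(1/m). So
  H_{30n} − ln(23n) = ln(30n) + γ − ln(23n) + O(1/n)
                       = ln(30/23) + γ + O(1/n).
Hence the limit is ln(30/23) + γ.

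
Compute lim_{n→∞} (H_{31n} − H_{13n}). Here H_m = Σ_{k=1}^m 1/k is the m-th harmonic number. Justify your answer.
lim = ln(31/13)

Euler-Maclaurin gives H_m = ln m + γ + 1/(2m) + O(1/m^2). The γ and O(1/m) terms cancel in the difference:
  H_{31n} − H_{13n} = ln(31n) − ln(13n) + O(1/n) = ln(31/13) + O(1/n).
Hence the limit is ln(31/13).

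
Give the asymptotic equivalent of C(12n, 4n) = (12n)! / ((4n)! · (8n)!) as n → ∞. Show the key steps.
C(12n, 4n) ~ (27/4)^(4n) · sqrt(3/(4π·4n))

Write N = 4n. Apply Stirling to each factorial:
  (3N)! ~ sqrt(2π·3N) · (3N/e)^(3N),
  N! ~ sqrt(2π N) · (N/e)^N,
  (2N)! ~ sqrt(2π·2N) · (2N/e)^(2N).
The exponential factors combine to (3N)^(3N) / (N^N · (2N)^(2N)) = 3^(3N)/2^(2N) = (3^3/2^2)^N = (27/4)^N.
The square-root prefactors combine to sqrt(2π·3N) / (sqrt(2π N)·sqrt(2π·2N)) = sqrt(3 / (2π·2·N)) = sqrt(3/(4π·4n)).
Substituting N = 4n: C(12n, 4n) ~ (27/4)^(4n) · sqrt(3/(4π·4n)).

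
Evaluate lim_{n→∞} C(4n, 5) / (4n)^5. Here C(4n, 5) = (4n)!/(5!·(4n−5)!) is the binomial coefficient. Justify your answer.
lim = 1/5! = 1/120

With N = 4n → ∞: C(N, 5) / N^5 = [N(N−1)…(N−4)] / (5! · N^5) = (1/5!) · 1 · (1 − 1/(4n)) · (1 − 2/(4n)) · (1 − 3/(4n)) · (1 − 4/(4n)). Each factor → 1 as N → ∞, so the limit is 1/5! = 1/120.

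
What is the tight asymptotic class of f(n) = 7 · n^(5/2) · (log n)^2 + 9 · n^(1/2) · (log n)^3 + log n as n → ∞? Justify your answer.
f(n) ∈ Θ(n^(5/2) · (log n)^2)

Compare the terms by growth order. For large n, n^a · (log n)^b dominates n^a' · (log n)^b' iff a > a', or (a = a' and b > b'). Ranking the 3 terms shows the dominant one is 7 · n^(5/2) · (log n)^2. Hence f(n) ∈ Θ(n^(5/2) · (log n)^2).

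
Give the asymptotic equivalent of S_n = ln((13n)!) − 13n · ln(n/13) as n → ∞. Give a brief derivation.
S_n ~ 13n · (ln 169 − 1) + O(ln n)

Stirling: ln((13n)!) = 13n ln(13n) − 13n + O(ln n).
  S_n = 13n ln(13n) − 13n − 13n ln(n/13) + O(ln n)
      = 13n ln(13n) − 13n ln n + 13n ln 13 − 13n + O(ln n)
      = 13n ln 13 + 13n ln 13 − 13n + O(ln n)
      = 13n (ln 169 − 1) + O(ln n).
Numerically ln(169) − 1 ≈ 4.1299.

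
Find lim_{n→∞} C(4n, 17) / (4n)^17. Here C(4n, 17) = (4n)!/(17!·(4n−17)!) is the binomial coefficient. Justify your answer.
lim = 1/17! = 1/355687428096000

With N = 4n → ∞: C(N, 17) / N^17 = [N(N−1)…(N−16)] / (17! · N^17) = (1/17!) · 1 · (1 − 1/(4n)) · … · (1 − 16/(4n)). Each factor → 1 as N → ∞, so the limit is 1/17! = 1/355687428096000.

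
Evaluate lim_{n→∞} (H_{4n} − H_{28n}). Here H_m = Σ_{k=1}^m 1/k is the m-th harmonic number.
lim = ln(4/28) = −ln 7

Euler-Maclaurin gives H_m = ln m + γ + 1/(2m) + O(1/m^2). The γ and O(1/m) terms cancel in the difference:
  H_{4n} − H_{28n} = ln(4n) − ln(28n) + O(1/n) = ln(4/28) + O(1/n).
Hence the limit is ln(4/28) = −ln 7.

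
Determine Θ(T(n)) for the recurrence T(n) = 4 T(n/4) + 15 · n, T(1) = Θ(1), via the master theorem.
T(n) = Θ(n log n)

log_4 4 = 1, and f(n) = 15 · n = Θ(n^(log_4 4)). This is Case 2 of the master theorem: T(n) = Θ(f(n) · log n) = Θ(n log n).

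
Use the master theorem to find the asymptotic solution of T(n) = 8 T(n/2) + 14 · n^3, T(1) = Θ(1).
T(n) = Θ(n^3 log n)

log_2 8 = 3, and f(n) = 14 · n^3 = Θ(n^(log_2 8)). This is Case 2 of the master theorem: T(n) = Θ(f(n) · log n) = Θ(n^3 log n).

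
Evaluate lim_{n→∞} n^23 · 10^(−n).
lim = 0

Exponentials with base > 1 dominate every fixed polynomial: for any fixed c, n^c / 10^n → 0 as n → ∞ (e.g. by the ratio test, or by writing 10^n = e^(n ln 10) and noting e^(n ln 10) / n^c → ∞). Hence n^23 · 10^(−n) = n^23 / 10^n → 0.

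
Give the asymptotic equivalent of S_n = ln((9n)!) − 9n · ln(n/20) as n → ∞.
S_n ~ 9n · (ln 180 − 1) + O(ln n)

Stirling: ln((9n)!) = 9n ln(9n) − 9n + O(ln n).
  S_n = 9n ln(9n) − 9n − 9n ln(n/20) + O(ln n)
      = 9n ln(9n) − 9n ln n + 9n ln 20 − 9n + O(ln n)
      = 9n ln 9 + 9n ln 20 − 9n + O(ln n)
      = 9n (ln 180 − 1) + O(ln n).
Numerically ln(180) − 1 ≈ 4.1930.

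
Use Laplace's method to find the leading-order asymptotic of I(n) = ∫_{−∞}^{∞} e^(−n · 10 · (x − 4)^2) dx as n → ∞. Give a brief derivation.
I(n) = sqrt(π/(10n))

Here φ(x) = 10 · (x − 4)^2 has its unique minimum at x* = 4 with φ(x*) = 0 and φ''(x*) = 20. Laplace's method gives
  I(n) ~ e^(−n φ(x*)) · sqrt(2π / (n · φ''(x*))) = sqrt(2π / (20n)) = sqrt(π/(10n)).
This is exact: substituting u = (x − 4)·sqrt(10n) gives I(n) = (1/sqrt(10n)) ∫_{−∞}^{∞} e^(−u^2) du = sqrt(π/(10n)).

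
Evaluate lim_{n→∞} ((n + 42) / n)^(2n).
lim = e^84

Rewrite as (1 + 42/n)^(2n). By the standard limit (1 + x/n)^n → e^x, we have (1 + 42/n)^n → e^42, and raising to the 2nd power gives e^84.
More precisely, ln[(1 + 42/n)^(2n)] = 2n · ln(1 + 42/n) = 2n · (42/n + O(1/n^2)) = 84 + O(1/n) → 84.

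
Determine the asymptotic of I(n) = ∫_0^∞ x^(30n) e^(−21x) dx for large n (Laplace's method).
I(n) ~ (sqrt(2π·30n) / 21) · (30n/(21e))^(30n)

Write the integrand as exp(30n ln x − 21x) and set f(x) = 30n ln x − 21x. Then f'(x) = 30n/x − 21 = 0 at x* = 30n/21, and f''(x*) = −30n/x*^2 = −21^2/(30n). Laplace's method (interior maximum) gives
  I(n) ~ e^(f(x*)) · sqrt(2π / |f''(x*)|)
        = exp(30n ln(30n/21) − 30n) · sqrt(2π · 30n / 21^2)
        = (30n/21)^(30n) e^(−30n) · sqrt(2π·30n) / 21
        = (sqrt(2π·30n) / 21) · (30n/(21e))^(30n).
This matches Γ(30n+1)/21^(30n+1) with Stirling applied to Γ.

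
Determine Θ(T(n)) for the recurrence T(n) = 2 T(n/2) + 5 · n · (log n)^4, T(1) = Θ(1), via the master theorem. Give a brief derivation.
T(n) = Θ(n · (log n)^5)

Here log_2 2 = 1 and f(n) = 5 · n · (log n)^4 = Θ(n^(log_2 2) · (log n)^4). This is the extended Case 2 of the master theorem (f matches the critical exponent up to log factors), giving T(n) = Θ(n^(log_2 2) · (log n)^(4+1)) = Θ(n · (log n)^5).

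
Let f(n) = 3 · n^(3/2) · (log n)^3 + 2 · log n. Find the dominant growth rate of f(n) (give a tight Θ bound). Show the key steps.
f(n) ∈ Θ(n^(3/2) · (log n)^3)

Compare the terms by growth order. For large n, n^a · (log n)^b dominates n^a' · (log n)^b' iff a > a', or (a = a' and b > b'). Ranking the 2 terms shows the dominant one is 3 · n^(3/2) · (log n)^3. Hence f(n) ∈ Θ(n^(3/2) · (log n)^3).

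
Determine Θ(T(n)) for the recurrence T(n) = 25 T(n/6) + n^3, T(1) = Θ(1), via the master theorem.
T(n) = Θ(n^3)

log_6 25 ≈ 1.796. f(n) = n^3 dominates n^(log_6 25) since 3 > 1.796, and the regularity condition a·f(n/b) = 25·(n/6)^3 = (25/216)·n^3 ≤ c·f(n) holds with c = 25/216 ≈ 0.116 < 1. So this is Case 3: T(n) = Θ(f(n)) = Θ(n^3).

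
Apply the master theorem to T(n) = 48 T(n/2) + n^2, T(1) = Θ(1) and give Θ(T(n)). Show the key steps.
T(n) = Θ(n^(log_2 48))

Master theorem: compare f(n) = n^2 to n^(log_2 48) where log_2 48 ≈ 5.585. Since 2 < log_2 48, we have f(n) = O(n^(log_2 48 − ε)) for some ε > 0 — Case 1. Hence T(n) = Θ(n^(log_2 48)).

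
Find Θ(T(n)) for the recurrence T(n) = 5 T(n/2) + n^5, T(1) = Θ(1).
T(n) = Θ(n^5)

log_2 5 ≈ 2.322. f(n) = n^5 dominates n^(log_2 5) since 5 > 2.322, and the regularity condition a·f(n/b) = 5·(n/2)^5 = (5/32)·n^5 ≤ c·f(n) holds with c = 5/32 ≈ 0.156 < 1. So this is Case 3: T(n) = Θ(f(n)) = Θ(n^5).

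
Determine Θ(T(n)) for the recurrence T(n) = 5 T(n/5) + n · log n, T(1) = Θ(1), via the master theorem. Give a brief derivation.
T(n) = Θ(n · (log n)^2)

Here log_5 5 = 1 and f(n) = n · log n = Θ(n^(log_5 5) · (log n)^1). This is the extended Case 2 of the master theorem (f matches the critical exponent up to log factors), giving T(n) = Θ(n^(log_5 5) · (log n)^(1+1)) = Θ(n · (log n)^2).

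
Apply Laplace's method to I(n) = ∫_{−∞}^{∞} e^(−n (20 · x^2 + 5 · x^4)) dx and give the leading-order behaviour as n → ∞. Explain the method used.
I(n) ~ sqrt(π/(20n))

φ(x) = 20 · x^2 + 5 · x^4 has its unique global minimum at x* = 0 (since φ'(x) = 40x + 20x^3 = 0 only at x = 0 for real x with both coefficients positive, and φ → ∞ as |x| → ∞). At x* = 0, φ(0) = 0 and φ''(0) = 40. Laplace's method then gives
  I(n) ~ sqrt(2π / (n · φ''(0))) · e^(−n φ(0)) = sqrt(2π / (40n)) = sqrt(π/(20n)).
The 5 · x^4 term contributes only at subleading order (an O(1/n) relative correction).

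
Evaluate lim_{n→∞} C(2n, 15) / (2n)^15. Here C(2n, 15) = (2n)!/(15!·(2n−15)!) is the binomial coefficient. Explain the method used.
lim = 1/15! = 1/1307674368000

With N = 2n → ∞: C(N, 15) / N^15 = [N(N−1)…(N−14)] / (15! · N^15) = (1/15!) · 1 · (1 − 1/(2n)) · … · (1 − 14/(2n)). Each factor → 1 as N → ∞, so the limit is 1/15! = 1/1307674368000.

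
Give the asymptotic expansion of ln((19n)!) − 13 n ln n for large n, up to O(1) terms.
ln((19n)!) − 13 n ln n = 6 n ln n + 19(ln 19 − 1) n + (1/2) ln(2π·19n) + O(1/n)

Stirling: ln((19n)!) = 19n ln(19n) − 19n + (1/2) ln(2π·19n) + O(1/n).
Expand 19n ln(19n) = 19n (ln n + ln 19) = 19n ln n + 19n ln 19.
Subtract 13n ln n: leading term is (19 − 13) n ln n = 6 n ln n. The next term is 19n ln 19 − 19n = 19(ln 19 − 1) n. Then the (1/2) ln(2π·19n) correction.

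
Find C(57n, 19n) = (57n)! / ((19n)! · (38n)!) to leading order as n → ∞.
C(57n, 19n) ~ (27/4)^(19n) · sqrt(3/(4π·19n))

Write N = 19n. Apply Stirling to each factorial:
  (3N)! ~ sqrt(2π·3N) · (3N/e)^(3N),
  N! ~ sqrt(2π N) · (N/e)^N,
  (2N)! ~ sqrt(2π·2N) · (2N/e)^(2N).
The exponential factors combine to (3N)^(3N) / (N^N · (2N)^(2N)) = 3^(3N)/2^(2N) = (3^3/2^2)^N = (27/4)^N.
The square-root prefactors combine to sqrt(2π·3N) / (sqrt(2π N)·sqrt(2π·2N)) = sqrt(3 / (2π·2·N)) = sqrt(3/(4π·19n)).
Substituting N = 19n: C(57n, 19n) ~ (27/4)^(19n) · sqrt(3/(4π·19n)).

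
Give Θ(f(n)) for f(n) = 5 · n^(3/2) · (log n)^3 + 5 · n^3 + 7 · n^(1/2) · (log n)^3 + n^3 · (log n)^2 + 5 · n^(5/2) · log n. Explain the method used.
f(n) ∈ Θ(n^3 · (log n)^2)

Compare the terms by growth order. For large n, n^a · (log n)^b dominates n^a' · (log n)^b' iff a > a', or (a = a' and b > b'). Ranking the 5 terms shows the dominant one is n^3 · (log n)^2. Hence f(n) ∈ Θ(n^3 · (log n)^2).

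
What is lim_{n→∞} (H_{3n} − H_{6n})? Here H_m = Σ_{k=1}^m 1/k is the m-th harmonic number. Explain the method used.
lim = ln(3/6) = −ln 2

Euler-Maclaurin gives H_m = ln m + γ + 1/(2m) + O(1/m^2). The γ and O(1/m) terms cancel in the difference:
  H_{3n} − H_{6n} = ln(3n) − ln(6n) + O(1/n) = ln(3/6) + O(1/n).
Hence the limit is ln(3/6) = −ln 2.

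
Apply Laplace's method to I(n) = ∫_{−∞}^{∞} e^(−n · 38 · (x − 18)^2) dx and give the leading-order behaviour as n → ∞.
I(n) = sqrt(π/(38n))

Here φ(x) = 38 · (x − 18)^2 has its unique minimum at x* = 18 with φ(x*) = 0 and φ''(x*) = 76. Laplace's method gives
  I(n) ~ e^(−n φ(x*)) · sqrt(2π / (n · φ''(x*))) = sqrt(2π / (76n)) = sqrt(π/(38n)).
This is exact: substituting u = (x − 18)·sqrt(38n) gives I(n) = (1/sqrt(38n)) ∫_{−∞}^{∞} e^(−u^2) du = sqrt(π/(38n)).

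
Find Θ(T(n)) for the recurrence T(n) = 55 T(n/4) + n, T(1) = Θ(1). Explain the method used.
T(n) = Θ(n^(log_4 55))

Master theorem: compare f(n) = n to n^(log_4 55) where log_4 55 ≈ 2.891. Since 1 < log_4 55, we have f(n) = O(n^(log_4 55 − ε)) for some ε > 0 — Case 1. Hence T(n) = Θ(n^(log_4 55)).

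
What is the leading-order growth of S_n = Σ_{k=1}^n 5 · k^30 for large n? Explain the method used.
S_n ~ 5 · n^31 / 31

By integral comparison (Euler-Maclaurin), Σ_{k=1}^n 5 · k^30 = 5 · ∫_0^n x^30 dx + O(n^30) = 5 · n^31/31 + O(n^30). (Equivalently, Faulhaber's formula gives the same leading term.)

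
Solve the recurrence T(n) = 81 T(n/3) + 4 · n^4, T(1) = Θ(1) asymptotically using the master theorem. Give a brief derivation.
T(n) = Θ(n^4 log n)

log_3 81 = 4, and f(n) = 4 · n^4 = Θ(n^(log_3 81)). This is Case 2 of the master theorem: T(n) = Θ(f(n) · log n) = Θ(n^4 log n).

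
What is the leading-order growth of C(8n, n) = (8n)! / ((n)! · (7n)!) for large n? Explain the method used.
C(8n, n) ~ (16777216/823543)^(n) · sqrt(4/(7π·n))

Write N = n. Apply Stirling to each factorial:
  (8N)! ~ sqrt(2π·8N) · (8N/e)^(8N),
  N! ~ sqrt(2π N) · (N/e)^N,
  (7N)! ~ sqrt(2π·7N) · (7N/e)^(7N).
The exponential factors combine to (8N)^(8N) / (N^N · (7N)^(7N)) = 8^(8N)/7^(7N) = (8^8/7^7)^N = (16777216/823543)^N.
The square-root prefactors combine to sqrt(2π·8N) / (sqrt(2π N)·sqrt(2π·7N)) = sqrt(8 / (2π·7·N)) = sqrt(4/(7π·n)).
Substituting N = n: C(8n, n) ~ (16777216/823543)^(n) · sqrt(4/(7π·n)).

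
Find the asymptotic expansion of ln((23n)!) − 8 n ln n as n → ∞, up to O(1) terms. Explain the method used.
ln((23n)!) − 8 n ln n = 15 n ln n + 23(ln 23 − 1) n + (1/2) ln(2π·23n) + O(1/n)

Stirling: ln((23n)!) = 23n ln(23n) − 23n + (1/2) ln(2π·23n) + O(1/n).
Expand 23n ln(23n) = 23n (ln n + ln 23) = 23n ln n + 23n ln 23.
Subtract 8n ln n: leading term is (23 − 8) n ln n = 15 n ln n. The next term is 23n ln 23 − 23n = 23(ln 23 − 1) n. Then the (1/2) ln(2π·23n) correction.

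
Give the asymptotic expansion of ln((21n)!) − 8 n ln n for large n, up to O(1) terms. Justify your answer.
ln((21n)!) − 8 n ln n = 13 n ln n + 21(ln 21 − 1) n + (1/2) ln(2π·21n) + O(1/n)

Stirling: ln((21n)!) = 21n ln(21n) − 21n + (1/2) ln(2π·21n) + O(1/n).
Expand 21n ln(21n) = 21n (ln n + ln 21) = 21n ln n + 21n ln 21.
Subtract 8n ln n: leading term is (21 − 8) n ln n = 13 n ln n. The next term is 21n ln 21 − 21n = 21(ln 21 − 1) n. Then the (1/2) ln(2π·21n) correction.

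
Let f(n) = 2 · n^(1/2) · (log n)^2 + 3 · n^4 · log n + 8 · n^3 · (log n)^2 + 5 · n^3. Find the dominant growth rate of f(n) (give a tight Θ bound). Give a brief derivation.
f(n) ∈ Θ(n^4 · log n)

Compare the terms by growth order. For large n, n^a · (log n)^b dominates n^a' · (log n)^b' iff a > a', or (a = a' and b > b'). Ranking the 4 terms shows the dominant one is 3 · n^4 · log n. Hence f(n) ∈ Θ(n^4 · log n).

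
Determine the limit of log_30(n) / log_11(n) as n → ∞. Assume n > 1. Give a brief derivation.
lim = ln(11) / ln(30) = log_30(11)

Change of base: log_30(n) = ln n / ln 30 and log_11(n) = ln n / ln 11. The ratio is (ln n / ln 30) · (ln 11 / ln n) = ln 11 / ln 30, a constant independent of n. So the limit is ln 11 / ln 30 = log_30(11).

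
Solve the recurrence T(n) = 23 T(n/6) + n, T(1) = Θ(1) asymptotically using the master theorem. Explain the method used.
T(n) = Θ(n^(log_6 23))

Master theorem: compare f(n) = n to n^(log_6 23) where log_6 23 ≈ 1.750. Since 1 < log_6 23, we have f(n) = O(n^(log_6 23 − ε)) for some ε > 0 — Case 1. Hence T(n) = Θ(n^(log_6 23)).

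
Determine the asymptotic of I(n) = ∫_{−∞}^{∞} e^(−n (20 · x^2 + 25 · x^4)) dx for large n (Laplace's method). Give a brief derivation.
I(n) ~ sqrt(π/(20n))

φ(x) = 20 · x^2 + 25 · x^4 has its unique global minimum at x* = 0 (since φ'(x) = 40x + 100x^3 = 0 only at x = 0 for real x with both coefficients positive, and φ → ∞ as |x| → ∞). At x* = 0, φ(0) = 0 and φ''(0) = 40. Laplace's method then gives
  I(n) ~ sqrt(2π / (n · φ''(0))) · e^(−n φ(0)) = sqrt(2π / (40n)) = sqrt(π/(20n)).
The 25 · x^4 term contributes only at subleading order (an O(1/n) relative correction).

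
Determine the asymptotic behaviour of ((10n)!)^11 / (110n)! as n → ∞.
((10n)!)^11/(110n)! ~ ((2π·10n)^(10/2) / sqrt(11)) · 11^(−11·10n)  →  0

Write N = 10n. Stirling: N! ~ sqrt(2π N)(N/e)^N and (11N)! ~ sqrt(2π·11N)·(11N/e)^(11N).
  (N!)^11/(11N)! ~ (2π N)^(11/2) (N/e)^(11N) / [sqrt(2π·11N) (11N/e)^(11N)]
     = (2π N)^(11/2) / sqrt(2π·11N) · (N/(11N))^(11N)
     = (2π N)^((11−1)/2) / sqrt(11) · 11^(−11N).
Since 11^11 > 1, the factor 11^(−11N) decays exponentially, so the ratio → 0. Substituting N = 10n gives the stated form.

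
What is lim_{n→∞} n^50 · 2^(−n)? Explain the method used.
lim = 0

Exponentials with base > 1 dominate every fixed polynomial: for any fixed c, n^c / 2^n → 0 as n → ∞ (e.g. by the ratio test, or by writing 2^n = e^(n ln 2) and noting e^(n ln 2) / n^c → ∞). Hence n^50 · 2^(−n) = n^50 / 2^n → 0.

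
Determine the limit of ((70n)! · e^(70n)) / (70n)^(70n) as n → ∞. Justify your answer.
lim = ∞

Stirling: (70n)! ~ sqrt(2π·70n) · (70n/e)^(70n). Hence
  (70n)! · e^(70n) / (70n)^(70n) ~ sqrt(2π·70n) = sqrt(2π·70) · sqrt(n) → ∞.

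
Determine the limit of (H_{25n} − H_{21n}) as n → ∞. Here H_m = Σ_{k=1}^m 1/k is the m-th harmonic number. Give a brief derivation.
lim = ln(25/21)

Euler-Maclaurin gives H_m = ln m + γ + 1/(2m) + O(1/m^2). The γ and O(1/m) terms cancel in the difference:
  H_{25n} − H_{21n} = ln(25n) − ln(21n) + O(1/n) = ln(25/21) + O(1/n).
Hence the limit is ln(25/21).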